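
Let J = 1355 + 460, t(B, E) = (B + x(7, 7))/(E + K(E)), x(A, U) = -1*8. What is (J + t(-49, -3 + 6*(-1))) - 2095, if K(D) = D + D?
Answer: -2501/9 ≈ -277.89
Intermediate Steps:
x(A, U) = -8
K(D) = 2*D
t(B, E) = (-8 + B)/(3*E) (t(B, E) = (B - 8)/(E + 2*E) = (-8 + B)/((3*E)) = (-8 + B)*(1/(3*E)) = (-8 + B)/(3*E))
J = 1815
(J + t(-49, -3 + 6*(-1))) - 2095 = (1815 + (-8 - 49)/(3*(-3 + 6*(-1)))) - 2095 = (1815 + (⅓)*(-57)/(-3 - 6)) - 2095 = (1815 + (⅓)*(-57)/(-9)) - 2095 = (1815 + (⅓)*(-⅑)*(-57)) - 2095 = (1815 + 19/9) - 2095 = 16354/9 - 2095 = -2501/9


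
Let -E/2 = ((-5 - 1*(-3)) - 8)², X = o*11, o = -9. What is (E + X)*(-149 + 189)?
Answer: -11960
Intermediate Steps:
X = -99 (X = -9*11 = -99)
E = -200 (E = -2*((-5 - 1*(-3)) - 8)² = -2*((-5 + 3) - 8)² = -2*(-2 - 8)² = -2*(-10)² = -2*100 = -200)
(E + X)*(-149 + 189) = (-200 - 99)*(-149 + 189) = -299*40 = -11960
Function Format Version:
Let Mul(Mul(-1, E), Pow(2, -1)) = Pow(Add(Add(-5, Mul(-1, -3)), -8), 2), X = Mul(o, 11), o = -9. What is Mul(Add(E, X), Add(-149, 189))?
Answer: -11960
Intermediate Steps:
X = -99 (X = Mul(-9, 11) = -99)
E = -200 (E = Mul(-2, Pow(Add(Add(-5, Mul(-1, -3)), -8), 2)) = Mul(-2, Pow(Add(Add(-5, 3), -8), 2)) = Mul(-2, Pow(Add(-2, -8), 2)) = Mul(-2, Pow(-10, 2)) = Mul(-2, 100) = -200)
Mul(Add(E, X), Add(-149, 189)) = Mul(Add(-200, -99), Add(-149, 189)) = Mul(-299, 40) = -11960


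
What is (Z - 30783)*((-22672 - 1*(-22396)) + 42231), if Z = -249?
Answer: -1301947560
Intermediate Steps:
(Z - 30783)*((-22672 - 1*(-22396)) + 42231) = (-249 - 30783)*((-22672 - 1*(-22396)) + 42231) = -31032*((-22672 + 22396) + 42231) = -31032*(-276 + 42231) = -31032*41955 = -1301947560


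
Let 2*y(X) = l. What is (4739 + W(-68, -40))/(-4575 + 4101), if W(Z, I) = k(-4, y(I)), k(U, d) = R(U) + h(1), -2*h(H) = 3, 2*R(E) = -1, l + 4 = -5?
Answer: -1579/158 ≈ -9.9937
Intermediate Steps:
l = -9 (l = -4 - 5 = -9)
R(E) = -1/2 (R(E) = (1/2)*(-1) = -1/2)
y(X) = -9/2 (y(X) = (1/2)*(-9) = -9/2)
h(H) = -3/2 (h(H) = -1/2*3 = -3/2)
k(U, d) = -2 (k(U, d) = -1/2 - 3/2 = -2)
W(Z, I) = -2
(4739 + W(-68, -40))/(-4575 + 4101) = (4739 - 2)/(-4575 + 4101) = 4737/(-474) = 4737*(-1/474) = -1579/158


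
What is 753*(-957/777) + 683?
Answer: -63310/259 ≈ -244.44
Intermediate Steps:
753*(-957/777) + 683 = 753*(-957*1/777) + 683 = 753*(-319/259) + 683 = -240207/259 + 683 = -63310/259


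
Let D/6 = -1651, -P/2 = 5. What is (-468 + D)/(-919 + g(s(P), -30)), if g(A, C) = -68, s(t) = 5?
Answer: 494/47 ≈ 10.511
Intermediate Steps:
P = -10 (P = -2*5 = -10)
D = -9906 (D = 6*(-1651) = -9906)
(-468 + D)/(-919 + g(s(P), -30)) = (-468 - 9906)/(-919 - 68) = -10374/(-987) = -10374*(-1/987) = 494/47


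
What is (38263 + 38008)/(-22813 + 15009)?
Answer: -76271/7804 ≈ -9.7733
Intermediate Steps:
(38263 + 38008)/(-22813 + 15009) = 76271/(-7804) = 76271*(-1/7804) = -76271/7804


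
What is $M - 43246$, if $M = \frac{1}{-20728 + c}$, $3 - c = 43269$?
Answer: $- \frac{2767484525}{63994} \approx -43246.0$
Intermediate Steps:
$c = -43266$ ($c = 3 - 43269 = -43266$)
$M = - \frac{1}{63994}$ ($M = \frac{1}{-20728 - 43266} = \frac{1}{-63994} = - \frac{1}{63994} \approx -1.5626 \cdot 10^{-5}$)
$M - 43246 = - \frac{1}{63994} - 43246 = - \frac{2767484525}{63994}$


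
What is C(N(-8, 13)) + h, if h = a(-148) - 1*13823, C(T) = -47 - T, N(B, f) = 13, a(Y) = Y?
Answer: -14031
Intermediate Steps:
h = -13971 (h = -148 - 1*13823 = -148 - 13823 = -13971)
C(N(-8, 13)) + h = (-47 - 1*13) - 13971 = (-47 - 13) - 13971 = -60 - 13971 = -14031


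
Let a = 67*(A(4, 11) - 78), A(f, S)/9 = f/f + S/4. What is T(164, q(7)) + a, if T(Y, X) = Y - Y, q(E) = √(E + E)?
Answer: -11859/4 ≈ -2964.8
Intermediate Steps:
A(f, S) = 9 + 9*S/4 (A(f, S) = 9*(f/f + S/4) = 9*(1 + S*(¼)) = 9*(1 + S/4) = 9 + 9*S/4)
q(E) = √2*√E (q(E) = √(2*E) = √2*√E)
T(Y, X) = 0
a = -11859/4 (a = 67*((9 + (9/4)*11) - 78) = 67*((9 + 99/4) - 78) = 67*(135/4 - 78) = 67*(-177/4) = -11859/4 ≈ -2964.8)
T(164, q(7)) + a = 0 - 11859/4 = -11859/4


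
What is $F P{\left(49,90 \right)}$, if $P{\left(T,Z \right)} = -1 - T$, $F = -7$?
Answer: $350$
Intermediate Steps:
$F P{\left(49,90 \right)} = - 7 \left(-1 - 49\right) = \left(-7\right) \left(-50\right) = 350$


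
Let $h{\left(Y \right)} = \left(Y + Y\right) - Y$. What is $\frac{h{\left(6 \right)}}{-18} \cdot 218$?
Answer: $- \frac{218}{3} \approx -72.667$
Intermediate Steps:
$h{\left(Y \right)} = Y$ ($h{\left(Y \right)} = 2 Y - Y = Y$)
$\frac{h{\left(6 \right)}}{-18} \cdot 218 = \frac{6}{-18} \cdot 218 = 6 \left(- \frac{1}{18}\right) 218 = \left(- \frac{1}{3}\right) 218 = - \frac{218}{3}$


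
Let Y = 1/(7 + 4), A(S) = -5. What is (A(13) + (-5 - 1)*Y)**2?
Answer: 3721/121 ≈ 30.752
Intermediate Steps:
Y = 1/11 ≈ 0.090909
(A(13) + (-5 - 1)*Y)**2 = (-5 + (-5 - 1)*(1/11))**2 = (-5 - 6*1/11)**2 = (-5 - 6/11)**2 = (-61/11)**2 = 3721/121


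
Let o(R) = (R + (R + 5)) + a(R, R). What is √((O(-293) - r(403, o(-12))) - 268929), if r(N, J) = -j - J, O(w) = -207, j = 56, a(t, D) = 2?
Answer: I*√269097 ≈ 518.75*I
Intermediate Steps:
o(R) = 7 + 2*R (o(R) = (R + (R + 5)) + 2 = (R + (5 + R)) + 2 = (5 + 2*R) + 2 = 7 + 2*R)
r(N, J) = -56 - J (r(N, J) = -1*56 - J = -56 - J)
√((O(-293) - r(403, o(-12))) - 268929) = √((-207 - (-56 - (7 + 2*(-12)))) - 268929) = √((-207 - (-56 - (7 - 24))) - 268929) = √((-207 - (-56 - 1*(-17))) - 268929) = √((-207 - (-56 + 17)) - 268929) = √((-207 - 1*(-39)) - 268929) = √((-207 + 39) - 268929) = √(-168 - 268929) = √(-269097) = I*√269097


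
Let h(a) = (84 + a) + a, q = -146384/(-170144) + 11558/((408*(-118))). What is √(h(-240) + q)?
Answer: I*√1619243140441324398/63995412 ≈ 19.884*I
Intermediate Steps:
q = 79390421/127990824 (q = -146384*(-1/170144) + 11558/(-48144) = 9149/10634 + 11558*(-1/48144) = 9149/10634 - 5779/24072 = 79390421/127990824 ≈ 0.62028)
h(a) = 84 + 2*a
√(h(-240) + q) = √((84 + 2*(-240)) + 79390421/127990824) = √((84 - 480) + 79390421/127990824) = √(-396 + 79390421/127990824) = √(-50604975883/127990824) = I*√1619243140441324398/63995412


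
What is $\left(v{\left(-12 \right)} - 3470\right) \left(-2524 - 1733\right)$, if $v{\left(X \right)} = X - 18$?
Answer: $14899500$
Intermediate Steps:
$v{\left(X \right)} = -18 + X$ ($v{\left(X \right)} = X - 18 = -18 + X$)
$\left(v{\left(-12 \right)} - 3470\right) \left(-2524 - 1733\right) = \left(\left(-18 - 12\right) - 3470\right) \left(-2524 - 1733\right) = \left(-30 - 3470\right) \left(-4257\right) = \left(-3500\right) \left(-4257\right) = 14899500$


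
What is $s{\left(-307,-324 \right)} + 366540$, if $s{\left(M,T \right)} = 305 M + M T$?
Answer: $372373$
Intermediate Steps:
$s{\left(-307,-324 \right)} + 366540 = - 307 \left(305 - 324\right) + 366540 = \left(-307\right) \left(-19\right) + 366540 = 5833 + 366540 = 372373$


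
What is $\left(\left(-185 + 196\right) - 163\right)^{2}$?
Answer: $23104$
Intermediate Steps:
$\left(\left(-185 + 196\right) - 163\right)^{2} = \left(11 - 163\right)^{2} = \left(-152\right)^{2} = 23104$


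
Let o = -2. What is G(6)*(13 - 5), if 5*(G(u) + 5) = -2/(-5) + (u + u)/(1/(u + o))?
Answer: 936/25 ≈ 37.440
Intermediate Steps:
G(u) = -123/25 + 2*u*(-2 + u)/5 (G(u) = -5 + (-2/(-5) + (u + u)/(1/(u - 2)))/5 = -5 + (-2*(-⅕) + (2*u)/(1/(-2 + u)))/5 = -5 + (⅖ + (2*u)*(-2 + u))/5 = -5 + (⅖ + 2*u*(-2 + u))/5 = -5 + (2/25 + 2*u*(-2 + u)/5) = -123/25 + 2*u*(-2 + u)/5)
G(6)*(13 - 5) = (-123/25 - ⅘*6 + (⅖)*6²)*(13 - 5) = (-123/25 - 24/5 + (⅖)*36)*8 = (-123/25 - 24/5 + 72/5)*8 = (117/25)*8 = 936/25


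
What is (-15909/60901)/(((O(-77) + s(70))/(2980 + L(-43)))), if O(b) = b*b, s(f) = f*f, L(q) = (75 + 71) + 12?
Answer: -49922442/659496929 ≈ -0.075698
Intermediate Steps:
L(q) = 158 (L(q) = 146 + 12 = 158)
s(f) = f**2
O(b) = b**2
(-15909/60901)/(((O(-77) + s(70))/(2980 + L(-43)))) = (-15909/60901)/((((-77)**2 + 70**2)/(2980 + 158))) = (-15909*1/60901)/(((5929 + 4900)/3138)) = -15909/(60901*(10829*(1/3138))) = -15909/(60901*10829/3138) = -15909/60901*3138/10829 = -49922442/659496929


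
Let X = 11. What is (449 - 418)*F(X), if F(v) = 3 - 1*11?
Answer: -248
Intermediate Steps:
F(v) = -8 (F(v) = 3 - 11 = -8)
(449 - 418)*F(X) = (449 - 418)*(-8) = 31*(-8) = -248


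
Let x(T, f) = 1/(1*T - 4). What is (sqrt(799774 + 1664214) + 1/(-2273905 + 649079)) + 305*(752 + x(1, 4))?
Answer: 1117514702147/4874478 + 2*sqrt(615997) ≈ 2.3083e+5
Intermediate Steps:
x(T, f) = 1/(-4 + T) (x(T, f) = 1/(T - 4) = 1/(-4 + T))
(sqrt(799774 + 1664214) + 1/(-2273905 + 649079)) + 305*(752 + x(1, 4)) = (sqrt(799774 + 1664214) + 1/(-2273905 + 649079)) + 305*(752 + 1/(-4 + 1)) = (sqrt(2463988) + 1/(-1624826)) + 305*(752 + 1/(-3)) = (2*sqrt(615997) - 1/1624826) + 305*(752 - 1/3) = (-1/1624826 + 2*sqrt(615997)) + 305*(2255/3) = (-1/1624826 + 2*sqrt(615997)) + 687775/3 = 1117514702147/4874478 + 2*sqrt(615997)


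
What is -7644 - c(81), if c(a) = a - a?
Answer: -7644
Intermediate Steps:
c(a) = 0
-7644 - c(81) = -7644 - 1*0 = -7644 + 0 = -7644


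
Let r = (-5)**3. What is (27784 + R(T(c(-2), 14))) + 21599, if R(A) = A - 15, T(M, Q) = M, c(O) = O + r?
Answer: 49241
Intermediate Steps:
r = -125
c(O) = -125 + O (c(O) = O - 125 = -125 + O)
R(A) = -15 + A
(27784 + R(T(c(-2), 14))) + 21599 = (27784 + (-15 + (-125 - 2))) + 21599 = (27784 + (-15 - 127)) + 21599 = (27784 - 142) + 21599 = 27642 + 21599 = 49241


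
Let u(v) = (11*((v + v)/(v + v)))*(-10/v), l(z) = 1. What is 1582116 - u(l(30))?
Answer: 1582226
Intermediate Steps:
u(v) = -110/v (u(v) = (11*((2*v)/((2*v))))*(-10/v) = (11*((2*v)*(1/(2*v))))*(-10/v) = (11*1)*(-10/v) = 11*(-10/v) = -110/v)
1582116 - u(l(30)) = 1582116 - (-110)/1 = 1582116 - (-110) = 1582116 - 1*(-110) = 1582116 + 110 = 1582226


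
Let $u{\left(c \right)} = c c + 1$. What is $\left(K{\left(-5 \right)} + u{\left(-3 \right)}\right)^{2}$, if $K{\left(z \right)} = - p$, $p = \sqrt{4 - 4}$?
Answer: $100$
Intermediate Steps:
$p = 0$ ($p = \sqrt{0} = 0$)
$K{\left(z \right)} = 0$ ($K{\left(z \right)} = \left(-1\right) 0 = 0$)
$u{\left(c \right)} = 1 + c^{2}$ ($u{\left(c \right)} = c^{2} + 1 = 1 + c^{2}$)
$\left(K{\left(-5 \right)} + u{\left(-3 \right)}\right)^{2} = \left(0 + \left(1 + \left(-3\right)^{2}\right)\right)^{2} = \left(0 + \left(1 + 9\right)\right)^{2} = \left(0 + 10\right)^{2} = 10^{2} = 100$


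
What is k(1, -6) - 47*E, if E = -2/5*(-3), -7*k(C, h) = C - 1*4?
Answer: -1959/35 ≈ -55.971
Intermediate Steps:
k(C, h) = 4/7 - C/7 (k(C, h) = -(C - 1*4)/7 = -(C - 4)/7 = -(-4 + C)/7 = 4/7 - C/7)
E = 6/5 (E = -2/5*(-3) = -2*⅕*(-3) = -⅖*(-3) = 6/5 ≈ 1.2000)
k(1, -6) - 47*E = (4/7 - ⅐*1) - 47*6/5 = (4/7 - ⅐) - 282/5 = 3/7 - 282/5 = -1959/35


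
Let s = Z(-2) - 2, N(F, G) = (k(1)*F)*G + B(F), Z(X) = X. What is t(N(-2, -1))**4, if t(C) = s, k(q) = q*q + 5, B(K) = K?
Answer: 256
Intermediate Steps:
k(q) = 5 + q**2 (k(q) = q**2 + 5 = 5 + q**2)
N(F, G) = F + 6*F*G (N(F, G) = ((5 + 1**2)*F)*G + F = ((5 + 1)*F)*G + F = (6*F)*G + F = 6*F*G + F = F + 6*F*G)
s = -4 (s = -2 - 2 = -4)
t(C) = -4
t(N(-2, -1))**4 = (-4)**4 = 256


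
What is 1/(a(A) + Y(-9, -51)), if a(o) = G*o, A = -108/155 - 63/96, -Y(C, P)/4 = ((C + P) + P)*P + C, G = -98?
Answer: -2480/55739001 ≈ -4.4493e-5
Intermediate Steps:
Y(C, P) = -4*C - 4*P*(C + 2*P) (Y(C, P) = -4*(((C + P) + P)*P + C) = -4*((C + 2*P)*P + C) = -4*(P*(C + 2*P) + C) = -4*(C + P*(C + 2*P)) = -4*C - 4*P*(C + 2*P))
A = -6711/4960 (A = -108*1/155 - 63*1/96 = -108/155 - 21/32 = -6711/4960 ≈ -1.3530)
a(o) = -98*o
1/(a(A) + Y(-9, -51)) = 1/(-98*(-6711/4960) + (-8*(-51)² - 4*(-9) - 4*(-9)*(-51))) = 1/(328839/2480 + (-8*2601 + 36 - 1836)) = 1/(328839/2480 + (-20808 + 36 - 1836)) = 1/(328839/2480 - 22608) = 1/(-55739001/2480) = -2480/55739001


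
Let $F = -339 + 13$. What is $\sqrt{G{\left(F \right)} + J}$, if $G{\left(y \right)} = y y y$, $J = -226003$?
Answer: $i \sqrt{34871979} \approx 5905.3 i$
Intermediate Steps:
$F = -326$
$G{\left(y \right)} = y^{3}$ ($G{\left(y \right)} = y^{2} y = y^{3}$)
$\sqrt{G{\left(F \right)} + J} = \sqrt{\left(-326\right)^{3} - 226003} = \sqrt{-34645976 - 226003} = \sqrt{-34871979} = i \sqrt{34871979}$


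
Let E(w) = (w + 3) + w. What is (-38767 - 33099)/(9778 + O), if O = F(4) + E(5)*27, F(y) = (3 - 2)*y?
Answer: -71866/10133 ≈ -7.0923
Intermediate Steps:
E(w) = 3 + 2*w (E(w) = (3 + w) + w = 3 + 2*w)
F(y) = y (F(y) = 1*y = y)
O = 355 (O = 4 + (3 + 2*5)*27 = 4 + (3 + 10)*27 = 4 + 13*27 = 4 + 351 = 355)
(-38767 - 33099)/(9778 + O) = (-38767 - 33099)/(9778 + 355) = -71866/10133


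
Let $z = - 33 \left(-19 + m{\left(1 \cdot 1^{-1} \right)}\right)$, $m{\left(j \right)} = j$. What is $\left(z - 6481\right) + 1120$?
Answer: $-4767$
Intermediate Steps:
$z = 594$ ($z = - 33 \left(-19 + 1 \cdot 1^{-1}\right) = - 33 \left(-19 + 1 \cdot 1\right) = - 33 \left(-19 + 1\right) = \left(-33\right) \left(-18\right) = 594$)
$\left(z - 6481\right) + 1120 = \left(594 - 6481\right) + 1120 = -5887 + 1120 = -4767$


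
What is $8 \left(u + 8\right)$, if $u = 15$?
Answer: $184$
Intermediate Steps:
$8 \left(u + 8\right) = 8 \left(15 + 8\right) = 8 \cdot 23 = 184$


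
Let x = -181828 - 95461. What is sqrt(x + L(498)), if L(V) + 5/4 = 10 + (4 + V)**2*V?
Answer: sqrt(500882847)/2 ≈ 11190.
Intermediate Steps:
x = -277289
L(V) = 35/4 + V*(4 + V)**2 (L(V) = -5/4 + (10 + (4 + V)**2*V) = -5/4 + (10 + V*(4 + V)**2) = 35/4 + V*(4 + V)**2)
sqrt(x + L(498)) = sqrt(-277289 + (35/4 + 498*(4 + 498)**2)) = sqrt(-277289 + (35/4 + 498*502**2)) = sqrt(-277289 + (35/4 + 498*252004)) = sqrt(-277289 + (35/4 + 125497992)) = sqrt(-277289 + 501992003/4) = sqrt(500882847/4) = sqrt(500882847)/2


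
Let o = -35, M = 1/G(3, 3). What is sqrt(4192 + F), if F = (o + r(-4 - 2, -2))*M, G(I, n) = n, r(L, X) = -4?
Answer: sqrt(4179) ≈ 64.645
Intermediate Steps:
M = 1/3 ≈ 0.33333
F = -13 (F = (-35 - 4)*(1/3) = -39*1/3 = -13)
sqrt(4192 + F) = sqrt(4192 - 13) = sqrt(4179)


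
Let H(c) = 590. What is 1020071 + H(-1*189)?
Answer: 1020661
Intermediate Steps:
1020071 + H(-1*189) = 1020071 + 590 = 1020661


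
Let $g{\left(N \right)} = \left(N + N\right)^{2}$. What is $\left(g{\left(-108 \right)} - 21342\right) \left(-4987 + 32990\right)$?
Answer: $708867942$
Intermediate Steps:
$g{\left(N \right)} = 4 N^{2}$ ($g{\left(N \right)} = \left(2 N\right)^{2} = 4 N^{2}$)
$\left(g{\left(-108 \right)} - 21342\right) \left(-4987 + 32990\right) = \left(4 \left(-108\right)^{2} - 21342\right) \left(-4987 + 32990\right) = \left(4 \cdot 11664 - 21342\right) 28003 = \left(46656 - 21342\right) 28003 = 25314 \cdot 28003 = 708867942$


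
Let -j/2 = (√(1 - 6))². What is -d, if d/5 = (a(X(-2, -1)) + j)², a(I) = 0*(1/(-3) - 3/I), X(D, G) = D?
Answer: -500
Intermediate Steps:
a(I) = 0 (a(I) = 0*(1*(-⅓) - 3/I) = 0*(-⅓ - 3/I) = 0)
j = 10 (j = -2*(√(1 - 6))² = -2*(√(-5))² = -2*(I*√5)² = -2*(-5) = 10)
d = 500 (d = 5*(0 + 10)² = 5*10² = 5*100 = 500)
-d = -1*500 = -500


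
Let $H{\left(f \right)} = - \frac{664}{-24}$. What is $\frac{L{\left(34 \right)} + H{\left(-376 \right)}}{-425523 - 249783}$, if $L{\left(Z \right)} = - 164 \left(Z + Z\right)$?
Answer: $\frac{33373}{2025918} \approx 0.016473$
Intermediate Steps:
$H{\left(f \right)} = \frac{83}{3}$ ($H{\left(f \right)} = \left(-664\right) \left(- \frac{1}{24}\right) = \frac{83}{3}$)
$L{\left(Z \right)} = - 328 Z$ ($L{\left(Z \right)} = - 164 \cdot 2 Z = - 328 Z$)
$\frac{L{\left(34 \right)} + H{\left(-376 \right)}}{-425523 - 249783} = \frac{\left(-328\right) 34 + \frac{83}{3}}{-425523 - 249783} = \frac{-11152 + \frac{83}{3}}{-675306} = \left(- \frac{33373}{3}\right) \left(- \frac{1}{675306}\right) = \frac{33373}{2025918}$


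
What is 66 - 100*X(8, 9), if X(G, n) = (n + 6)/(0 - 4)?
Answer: 441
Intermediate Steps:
X(G, n) = -3/2 - n/4 (X(G, n) = (6 + n)/(-4) = (6 + n)*(-1/4) = -3/2 - n/4)
66 - 100*X(8, 9) = 66 - 100*(-3/2 - 1/4*9) = 66 - 100*(-3/2 - 9/4) = 66 - 100*(-15/4) = 66 + 375 = 441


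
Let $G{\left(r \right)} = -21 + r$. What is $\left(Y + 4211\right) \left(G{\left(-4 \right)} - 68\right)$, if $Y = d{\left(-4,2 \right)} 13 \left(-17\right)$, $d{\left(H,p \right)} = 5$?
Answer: $-288858$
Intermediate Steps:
$Y = -1105$ ($Y = 5 \cdot 13 \left(-17\right) = 65 \left(-17\right) = -1105$)
$\left(Y + 4211\right) \left(G{\left(-4 \right)} - 68\right) = \left(-1105 + 4211\right) \left(\left(-21 - 4\right) - 68\right) = 3106 \left(-25 - 68\right) = 3106 \left(-93\right) = -288858$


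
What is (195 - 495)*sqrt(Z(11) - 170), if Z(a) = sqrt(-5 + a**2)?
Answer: -300*I*sqrt(170 - 2*sqrt(29)) ≈ -3785.6*I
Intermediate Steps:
(195 - 495)*sqrt(Z(11) - 170) = (195 - 495)*sqrt(sqrt(-5 + 11**2) - 170) = -300*sqrt(sqrt(-5 + 121) - 170) = -300*sqrt(sqrt(116) - 170) = -300*sqrt(2*sqrt(29) - 170) = -300*sqrt(-170 + 2*sqrt(29))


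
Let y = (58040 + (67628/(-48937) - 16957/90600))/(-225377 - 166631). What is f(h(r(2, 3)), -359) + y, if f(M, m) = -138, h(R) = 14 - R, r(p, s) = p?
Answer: -240107232585755291/1738042811937600 ≈ -138.15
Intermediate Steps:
y = -257324538366491/1738042811937600 (y = (58040 + (67628*(-1/48937) - 16957*1/90600))/(-392008) = (58040 + (-67628/48937 - 16957/90600))*(-1/392008) = (58040 - 6956921509/4433692200)*(-1/392008) = (257324538366491/4433692200)*(-1/392008) = -257324538366491/1738042811937600 ≈ -0.14805)
f(h(r(2, 3)), -359) + y = -138 - 257324538366491/1738042811937600 = -240107232585755291/1738042811937600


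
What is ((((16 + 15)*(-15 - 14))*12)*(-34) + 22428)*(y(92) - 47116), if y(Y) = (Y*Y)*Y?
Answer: 284742453840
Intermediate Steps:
y(Y) = Y³ (y(Y) = Y²*Y = Y³)
((((16 + 15)*(-15 - 14))*12)*(-34) + 22428)*(y(92) - 47116) = ((((16 + 15)*(-15 - 14))*12)*(-34) + 22428)*(92³ - 47116) = (((31*(-29))*12)*(-34) + 22428)*(778688 - 47116) = (-899*12*(-34) + 22428)*731572 = (-10788*(-34) + 22428)*731572 = (366792 + 22428)*731572 = 389220*731572 = 284742453840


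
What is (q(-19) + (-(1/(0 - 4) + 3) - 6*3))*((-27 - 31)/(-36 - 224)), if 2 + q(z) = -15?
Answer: -4379/520 ≈ -8.4212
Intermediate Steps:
q(z) = -17 (q(z) = -2 - 15 = -17)
(q(-19) + (-(1/(0 - 4) + 3) - 6*3))*((-27 - 31)/(-36 - 224)) = (-17 + (-(1/(0 - 4) + 3) - 6*3))*((-27 - 31)/(-36 - 224)) = (-17 + (-(1/(-4) + 3) - 18))*(-58/(-260)) = (-17 + (-(-¼ + 3) - 18))*(-58*(-1/260)) = (-17 + (-1*11/4 - 18))*(29/130) = (-17 + (-11/4 - 18))*(29/130) = (-17 - 83/4)*(29/130) = -151/4*29/130 = -4379/520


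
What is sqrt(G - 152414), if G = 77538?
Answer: 2*I*sqrt(18719) ≈ 273.63*I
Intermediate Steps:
sqrt(G - 152414) = sqrt(77538 - 152414) = sqrt(-74876) = 2*I*sqrt(18719)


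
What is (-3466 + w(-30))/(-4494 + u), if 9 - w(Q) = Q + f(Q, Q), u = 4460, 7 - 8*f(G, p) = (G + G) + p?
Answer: 27513/272 ≈ 101.15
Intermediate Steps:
f(G, p) = 7/8 - G/4 - p/8 (f(G, p) = 7/8 - ((G + G) + p)/8 = 7/8 - (2*G + p)/8 = 7/8 - (p + 2*G)/8 = 7/8 + (-G/4 - p/8) = 7/8 - G/4 - p/8)
w(Q) = 65/8 - 5*Q/8 (w(Q) = 9 - (Q + (7/8 - Q/4 - Q/8)) = 9 - (Q + (7/8 - 3*Q/8)) = 9 - (7/8 + 5*Q/8) = 9 + (-7/8 - 5*Q/8) = 65/8 - 5*Q/8)
(-3466 + w(-30))/(-4494 + u) = (-3466 + (65/8 - 5/8*(-30)))/(-4494 + 4460) = (-3466 + (65/8 + 75/4))/(-34) = (-3466 + 215/8)*(-1/34) = -27513/8*(-1/34) = 27513/272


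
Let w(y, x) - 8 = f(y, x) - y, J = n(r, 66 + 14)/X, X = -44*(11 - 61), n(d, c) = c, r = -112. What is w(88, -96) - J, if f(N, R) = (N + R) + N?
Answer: -2/55 ≈ -0.036364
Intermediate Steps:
f(N, R) = R + 2*N
X = 2200 (X = -44*(-50) = 2200)
J = 2/55 (J = (66 + 14)/2200 = 80*(1/2200) = 2/55 ≈ 0.036364)
w(y, x) = 8 + x + y (w(y, x) = 8 + ((x + 2*y) - y) = 8 + (x + y) = 8 + x + y)
w(88, -96) - J = (8 - 96 + 88) - 1*2/55 = 0 - 2/55 = -2/55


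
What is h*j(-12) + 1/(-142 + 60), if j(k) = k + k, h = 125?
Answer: -246001/82 ≈ -3000.0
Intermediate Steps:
j(k) = 2*k
h*j(-12) + 1/(-142 + 60) = 125*(2*(-12)) + 1/(-142 + 60) = 125*(-24) + 1/(-82) = -3000 - 1/82 = -246001/82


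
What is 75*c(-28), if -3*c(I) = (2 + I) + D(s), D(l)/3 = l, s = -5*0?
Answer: 650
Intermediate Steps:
s = 0
D(l) = 3*l
c(I) = -⅔ - I/3 (c(I) = -((2 + I) + 3*0)/3 = -((2 + I) + 0)/3 = -(2 + I)/3 = -⅔ - I/3)
75*c(-28) = 75*(-⅔ - ⅓*(-28)) = 75*(-⅔ + 28/3) = 75*(26/3) = 650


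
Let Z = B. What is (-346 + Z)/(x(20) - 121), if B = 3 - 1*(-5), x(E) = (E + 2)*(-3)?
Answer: 338/187 ≈ 1.8075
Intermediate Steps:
x(E) = -6 - 3*E (x(E) = (2 + E)*(-3) = -6 - 3*E)
B = 8 (B = 3 + 5 = 8)
Z = 8
(-346 + Z)/(x(20) - 121) = (-346 + 8)/((-6 - 3*20) - 121) = -338/((-6 - 60) - 121) = -338/(-66 - 121) = -338/(-187) = -338*(-1/187) = 338/187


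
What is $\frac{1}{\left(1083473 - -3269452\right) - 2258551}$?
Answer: $\frac{1}{2094374} \approx 4.7747 \cdot 10^{-7}$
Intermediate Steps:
$\frac{1}{\left(1083473 - -3269452\right) - 2258551} = \frac{1}{\left(1083473 + 3269452\right) - 2258551} = \frac{1}{4352925 - 2258551} = \frac{1}{2094374}$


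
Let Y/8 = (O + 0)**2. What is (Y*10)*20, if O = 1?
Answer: 1600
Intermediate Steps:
Y = 8 (Y = 8*(1 + 0)**2 = 8*1**2 = 8*1 = 8)
(Y*10)*20 = (8*10)*20 = 80*20 = 1600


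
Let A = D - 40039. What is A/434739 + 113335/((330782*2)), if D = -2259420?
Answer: -1471968149311/287607671796 ≈ -5.1180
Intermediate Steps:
A = -2299459 (A = -2259420 - 40039 = -2299459)
A/434739 + 113335/((330782*2)) = -2299459/434739 + 113335/((330782*2)) = -2299459*1/434739 + 113335/661564 = -2299459/434739 + 113335*(1/661564) = -2299459/434739 + 113335/661564 = -1471968149311/287607671796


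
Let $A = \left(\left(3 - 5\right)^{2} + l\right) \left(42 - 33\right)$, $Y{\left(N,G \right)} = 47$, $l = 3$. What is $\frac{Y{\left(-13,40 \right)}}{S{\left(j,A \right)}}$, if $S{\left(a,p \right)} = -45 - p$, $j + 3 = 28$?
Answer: $- \frac{47}{108} \approx -0.43518$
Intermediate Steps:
$j = 25$ ($j = -3 + 28 = 25$)
$A = 63$ ($A = \left(\left(3 - 5\right)^{2} + 3\right) \left(42 - 33\right) = \left(\left(-2\right)^{2} + 3\right) 9 = \left(4 + 3\right) 9 = 7 \cdot 9 = 63$)
$\frac{Y{\left(-13,40 \right)}}{S{\left(j,A \right)}} = \frac{47}{-45 - 63} = \frac{47}{-108} = 47 \left(- \frac{1}{108}\right) = - \frac{47}{108}$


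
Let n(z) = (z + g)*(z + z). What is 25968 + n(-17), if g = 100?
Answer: 23146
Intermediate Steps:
n(z) = 2*z*(100 + z) (n(z) = (z + 100)*(z + z) = (100 + z)*(2*z) = 2*z*(100 + z))
25968 + n(-17) = 25968 + 2*(-17)*(100 - 17) = 25968 + 2*(-17)*83 = 25968 - 2822 = 23146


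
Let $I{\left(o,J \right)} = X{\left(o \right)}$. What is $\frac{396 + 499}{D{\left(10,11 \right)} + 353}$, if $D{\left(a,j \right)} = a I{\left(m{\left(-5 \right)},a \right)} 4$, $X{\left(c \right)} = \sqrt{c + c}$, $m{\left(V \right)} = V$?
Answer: $\frac{315935}{140609} - \frac{35800 i \sqrt{10}}{140609} \approx 2.2469 - 0.80514 i$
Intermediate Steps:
$X{\left(c \right)} = \sqrt{2} \sqrt{c}$ ($X{\left(c \right)} = \sqrt{2 c} = \sqrt{2} \sqrt{c}$)
$I{\left(o,J \right)} = \sqrt{2} \sqrt{o}$
$D{\left(a,j \right)} = 4 i a \sqrt{10}$ ($D{\left(a,j \right)} = a \sqrt{2} \sqrt{-5} \cdot 4 = a \sqrt{2} i \sqrt{5} \cdot 4 = a i \sqrt{10} \cdot 4 = i a \sqrt{10} \cdot 4 = 4 i a \sqrt{10}$)
$\frac{396 + 499}{D{\left(10,11 \right)} + 353} = \frac{396 + 499}{4 i 10 \sqrt{10} + 353} = \frac{895}{40 i \sqrt{10} + 353} = \frac{895}{353 + 40 i \sqrt{10}}$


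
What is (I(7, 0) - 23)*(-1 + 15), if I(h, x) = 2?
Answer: -294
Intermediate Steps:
(I(7, 0) - 23)*(-1 + 15) = (2 - 23)*(-1 + 15) = -21*14 = -294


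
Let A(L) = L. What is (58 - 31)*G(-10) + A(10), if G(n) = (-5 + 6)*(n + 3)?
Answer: -179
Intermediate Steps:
G(n) = 3 + n (G(n) = 1*(3 + n) = 3 + n)
(58 - 31)*G(-10) + A(10) = (58 - 31)*(3 - 10) + 10 = 27*(-7) + 10 = -189 + 10 = -179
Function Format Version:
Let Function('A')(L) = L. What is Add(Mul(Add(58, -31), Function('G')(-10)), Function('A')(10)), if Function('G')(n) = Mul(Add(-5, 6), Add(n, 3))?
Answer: -179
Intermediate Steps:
Function('G')(n) = Add(3, n) (Function('G')(n) = Mul(1, Add(3, n)) = Add(3, n))
Add(Mul(Add(58, -31), Function('G')(-10)), Function('A')(10)) = Add(Mul(Add(58, -31), Add(3, -10)), 10) = Add(Mul(27, -7), 10) = Add(-189, 10) = -179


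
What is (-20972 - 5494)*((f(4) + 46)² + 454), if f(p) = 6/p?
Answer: -143458953/2 ≈ -7.1729e+7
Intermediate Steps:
(-20972 - 5494)*((f(4) + 46)² + 454) = (-20972 - 5494)*((6/4 + 46)² + 454) = -26466*((6*(¼) + 46)² + 454) = -26466*((3/2 + 46)² + 454) = -26466*((95/2)² + 454) = -26466*(9025/4 + 454) = -26466*10841/4 = -143458953/2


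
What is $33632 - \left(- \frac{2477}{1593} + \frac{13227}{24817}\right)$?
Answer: $\frac{1329630434090}{39533481} \approx 33633.0$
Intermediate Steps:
$33632 - \left(- \frac{2477}{1593} + \frac{13227}{24817}\right) = 33632 - - \frac{40401098}{39533481} = 33632 + \left(\frac{2477}{1593} - \frac{13227}{24817}\right) = 33632 + \frac{40401098}{39533481} = \frac{1329630434090}{39533481}$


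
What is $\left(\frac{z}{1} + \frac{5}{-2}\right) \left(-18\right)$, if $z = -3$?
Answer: $99$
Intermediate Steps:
$\left(\frac{z}{1} + \frac{5}{-2}\right) \left(-18\right) = \left(- \frac{3}{1} + \frac{5}{-2}\right) \left(-18\right) = \left(\left(-3\right) 1 + 5 \left(- \frac{1}{2}\right)\right) \left(-18\right) = \left(-3 - \frac{5}{2}\right) \left(-18\right) = \left(- \frac{11}{2}\right) \left(-18\right) = 99$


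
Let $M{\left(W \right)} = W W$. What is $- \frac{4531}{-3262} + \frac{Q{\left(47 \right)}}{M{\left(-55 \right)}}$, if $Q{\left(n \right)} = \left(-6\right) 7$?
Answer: $\frac{13569271}{9867550} \approx 1.3751$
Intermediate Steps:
$Q{\left(n \right)} = -42$
$M{\left(W \right)} = W^{2}$
$- \frac{4531}{-3262} + \frac{Q{\left(47 \right)}}{M{\left(-55 \right)}} = - \frac{4531}{-3262} - \frac{42}{\left(-55\right)^{2}} = \left(-4531\right) \left(- \frac{1}{3262}\right) - \frac{42}{3025} = \frac{4531}{3262} - \frac{42}{3025} = \frac{13569271}{9867550}$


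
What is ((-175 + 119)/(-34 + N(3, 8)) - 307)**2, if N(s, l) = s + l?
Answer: 49070025/529 ≈ 92760.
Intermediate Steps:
N(s, l) = l + s
((-175 + 119)/(-34 + N(3, 8)) - 307)**2 = ((-175 + 119)/(-34 + (8 + 3)) - 307)**2 = (-56/(-34 + 11) - 307)**2 = (-56/(-23) - 307)**2 = (-56*(-1/23) - 307)**2 = (56/23 - 307)**2 = (-7005/23)**2 = 49070025/529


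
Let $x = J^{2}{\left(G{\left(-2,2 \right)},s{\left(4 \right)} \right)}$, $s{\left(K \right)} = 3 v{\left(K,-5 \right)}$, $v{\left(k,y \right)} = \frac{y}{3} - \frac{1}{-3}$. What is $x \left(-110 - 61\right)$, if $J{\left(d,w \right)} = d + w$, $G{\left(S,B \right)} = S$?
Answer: $-6156$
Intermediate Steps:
$v{\left(k,y \right)} = \frac{1}{3} + \frac{y}{3}$ ($v{\left(k,y \right)} = y \frac{1}{3} - - \frac{1}{3} = \frac{y}{3} + \frac{1}{3} = \frac{1}{3} + \frac{y}{3}$)
$s{\left(K \right)} = -4$ ($s{\left(K \right)} = 3 \left(\frac{1}{3} + \frac{1}{3} \left(-5\right)\right) = 3 \left(\frac{1}{3} - \frac{5}{3}\right) = 3 \left(- \frac{4}{3}\right) = -4$)
$x = 36$ ($x = \left(-2 - 4\right)^{2} = \left(-6\right)^{2} = 36$)
$x \left(-110 - 61\right) = 36 \left(-110 - 61\right) = 36 \left(-171\right) = -6156$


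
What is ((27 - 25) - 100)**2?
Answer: 9604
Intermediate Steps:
((27 - 25) - 100)**2 = (2 - 100)**2 = (-98)**2 = 9604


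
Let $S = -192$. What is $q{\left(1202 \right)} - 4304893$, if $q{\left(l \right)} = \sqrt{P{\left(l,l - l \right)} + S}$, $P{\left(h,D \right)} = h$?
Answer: $-4304893 + \sqrt{1010} \approx -4.3049 \cdot 10^{6}$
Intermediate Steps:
$q{\left(l \right)} = \sqrt{-192 + l}$ ($q{\left(l \right)} = \sqrt{l - 192} = \sqrt{-192 + l}$)
$q{\left(1202 \right)} - 4304893 = \sqrt{-192 + 1202} - 4304893 = \sqrt{1010} - 4304893 = -4304893 + \sqrt{1010}$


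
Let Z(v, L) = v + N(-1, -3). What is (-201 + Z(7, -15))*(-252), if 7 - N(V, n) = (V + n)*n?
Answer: 50148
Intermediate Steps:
N(V, n) = 7 - n*(V + n) (N(V, n) = 7 - (V + n)*n = 7 - n*(V + n))
Z(v, L) = -5 + v (Z(v, L) = v + (7 - 1*(-3)**2 - 1*(-1)*(-3)) = v + (7 - 1*9 - 3) = v + (7 - 9 - 3) = v - 5 = -5 + v)
(-201 + Z(7, -15))*(-252) = (-201 + (-5 + 7))*(-252) = (-201 + 2)*(-252) = -199*(-252) = 50148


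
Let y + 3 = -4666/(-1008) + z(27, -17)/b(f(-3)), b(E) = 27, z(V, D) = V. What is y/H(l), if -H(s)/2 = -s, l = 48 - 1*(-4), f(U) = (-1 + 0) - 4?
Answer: 1325/52416 ≈ 0.025279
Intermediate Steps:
f(U) = -5 (f(U) = -1 - 4 = -5)
l = 52 (l = 48 + 4 = 52)
H(s) = 2*s (H(s) = -(-2)*s = 2*s)
y = 1325/504 (y = -3 + (-4666/(-1008) + 27/27) = -3 + (-4666*(-1/1008) + 27*(1/27)) = -3 + (2333/504 + 1) = -3 + 2837/504 = 1325/504 ≈ 2.6290)
y/H(l) = 1325/(504*((2*52))) = (1325/504)/104 = (1325/504)*(1/104) = 1325/52416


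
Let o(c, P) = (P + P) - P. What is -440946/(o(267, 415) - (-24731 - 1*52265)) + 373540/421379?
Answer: -156889279594/32619369769 ≈ -4.8097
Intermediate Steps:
o(c, P) = P (o(c, P) = 2*P - P = P)
-440946/(o(267, 415) - (-24731 - 1*52265)) + 373540/421379 = -440946/(415 - (-24731 - 1*52265)) + 373540/421379 = -440946/(415 - (-24731 - 52265)) + 373540*(1/421379) = -440946/(415 - 1*(-76996)) + 373540/421379 = -440946/(415 + 76996) + 373540/421379 = -440946/77411 + 373540/421379 = -156889279594/32619369769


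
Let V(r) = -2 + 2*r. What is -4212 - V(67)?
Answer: -4344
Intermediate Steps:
-4212 - V(67) = -4212 - (-2 + 2*67) = -4212 - (-2 + 134) = -4212 - 1*132 = -4212 - 132 = -4344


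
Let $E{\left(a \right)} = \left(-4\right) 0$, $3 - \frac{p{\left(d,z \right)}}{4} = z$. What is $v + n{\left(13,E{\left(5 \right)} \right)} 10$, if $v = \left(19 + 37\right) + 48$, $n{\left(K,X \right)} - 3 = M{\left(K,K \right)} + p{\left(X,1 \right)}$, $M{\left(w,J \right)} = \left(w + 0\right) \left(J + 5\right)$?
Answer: $2554$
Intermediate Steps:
$p{\left(d,z \right)} = 12 - 4 z$
$E{\left(a \right)} = 0$
$M{\left(w,J \right)} = w \left(5 + J\right)$
$n{\left(K,X \right)} = 11 + K \left(5 + K\right)$ ($n{\left(K,X \right)} = 3 + \left(K \left(5 + K\right) + \left(12 - 4\right)\right) = 3 + \left(K \left(5 + K\right) + 8\right) = 3 + \left(8 + K \left(5 + K\right)\right) = 11 + K \left(5 + K\right)$)
$v = 104$ ($v = 56 + 48 = 104$)
$v + n{\left(13,E{\left(5 \right)} \right)} 10 = 104 + \left(11 + 13 \left(5 + 13\right)\right) 10 = 104 + \left(11 + 13 \cdot 18\right) 10 = 104 + \left(11 + 234\right) 10 = 104 + 245 \cdot 10 = 104 + 2450 = 2554$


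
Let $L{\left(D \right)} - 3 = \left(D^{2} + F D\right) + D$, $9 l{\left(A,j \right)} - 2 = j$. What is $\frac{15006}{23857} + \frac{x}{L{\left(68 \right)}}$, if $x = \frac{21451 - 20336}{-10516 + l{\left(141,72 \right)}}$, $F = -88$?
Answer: $\frac{365896351875}{581637143122} \approx 0.62908$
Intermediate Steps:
$l{\left(A,j \right)} = \frac{2}{9} + \frac{j}{9}$
$L{\left(D \right)} = 3 + D^{2} - 87 D$ ($L{\left(D \right)} = 3 + \left(\left(D^{2} - 88 D\right) + D\right) = 3 + \left(D^{2} - 87 D\right) = 3 + D^{2} - 87 D$)
$x = - \frac{2007}{18914}$ ($x = \frac{21451 - 20336}{-10516 + \left(\frac{2}{9} + \frac{1}{9} \cdot 72\right)} = \frac{1115}{-10516 + \left(\frac{2}{9} + 8\right)} = \frac{1115}{-10516 + \frac{74}{9}} = \frac{1115}{- \frac{94570}{9}} = 1115 \left(- \frac{9}{94570}\right) = - \frac{2007}{18914} \approx -0.10611$)
$\frac{15006}{23857} + \frac{x}{L{\left(68 \right)}} = \frac{15006}{23857} - \frac{2007}{18914 \left(3 + 68^{2} - 5916\right)} = 15006 \cdot \frac{1}{23857} - \frac{2007}{18914 \left(3 + 4624 - 5916\right)} = \frac{15006}{23857} - \frac{2007}{18914 \left(-1289\right)} = \frac{15006}{23857} - - \frac{2007}{24380146} = \frac{15006}{23857} + \frac{2007}{24380146} = \frac{365896351875}{581637143122}$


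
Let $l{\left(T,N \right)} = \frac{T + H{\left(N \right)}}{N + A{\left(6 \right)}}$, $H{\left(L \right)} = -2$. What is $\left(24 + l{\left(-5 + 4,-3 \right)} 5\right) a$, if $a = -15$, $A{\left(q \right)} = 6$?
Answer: $-285$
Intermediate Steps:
$l{\left(T,N \right)} = \frac{-2 + T}{6 + N}$ ($l{\left(T,N \right)} = \frac{T - 2}{N + 6} = \frac{-2 + T}{6 + N}$)
$\left(24 + l{\left(-5 + 4,-3 \right)} 5\right) a = \left(24 + \frac{-2 + \left(-5 + 4\right)}{6 - 3} \cdot 5\right) \left(-15\right) = \left(24 + \frac{-2 - 1}{3} \cdot 5\right) \left(-15\right) = \left(24 + \frac{1}{3} \left(-3\right) 5\right) \left(-15\right) = \left(24 - 5\right) \left(-15\right) = 19 \left(-15\right) = -285$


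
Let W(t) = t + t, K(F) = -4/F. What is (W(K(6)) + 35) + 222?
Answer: 767/3 ≈ 255.67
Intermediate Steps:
W(t) = 2*t
(W(K(6)) + 35) + 222 = (2*(-4/6) + 35) + 222 = (2*(-4*⅙) + 35) + 222 = (2*(-⅔) + 35) + 222 = (-4/3 + 35) + 222 = 101/3 + 222 = 767/3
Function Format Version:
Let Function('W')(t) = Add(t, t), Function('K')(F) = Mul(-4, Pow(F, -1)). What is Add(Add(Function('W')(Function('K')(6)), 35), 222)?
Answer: Rational(767, 3) ≈ 255.67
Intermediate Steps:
Function('W')(t) = Mul(2, t)
Add(Add(Function('W')(Function('K')(6)), 35), 222) = Add(Add(Mul(2, Mul(-4, Pow(6, -1))), 35), 222) = Add(Add(Mul(2, Mul(-4, Rational(1, 6))), 35), 222) = Add(Add(Mul(2, Rational(-2, 3)), 35), 222) = Add(Add(Rational(-4, 3), 35), 222) = Add(Rational(101, 3), 222) = Rational(767, 3)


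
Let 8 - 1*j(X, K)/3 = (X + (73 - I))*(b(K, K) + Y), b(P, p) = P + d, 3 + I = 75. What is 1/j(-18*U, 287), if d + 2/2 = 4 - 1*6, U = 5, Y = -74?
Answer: 1/56094 ≈ 1.7827e-5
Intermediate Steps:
I = 72 (I = -3 + 75 = 72)
d = -3 (d = -1 + (4 - 1*6) = -1 + (4 - 6) = -1 - 2 = -3)
b(P, p) = -3 + P (b(P, p) = P - 3 = -3 + P)
j(X, K) = 24 - 3*(1 + X)*(-77 + K) (j(X, K) = 24 - 3*(X + (73 - 1*72))*((-3 + K) - 74) = 24 - 3*(X + (73 - 72))*(-77 + K) = 24 - 3*(X + 1)*(-77 + K) = 24 - 3*(1 + X)*(-77 + K))
1/j(-18*U, 287) = 1/(255 - 3*287 + 231*(-18*5) - 3*287*(-18*5)) = 1/(255 - 861 + 231*(-90) - 3*287*(-90)) = 1/(255 - 861 - 20790 + 77490) = 1/56094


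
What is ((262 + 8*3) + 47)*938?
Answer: 312354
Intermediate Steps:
((262 + 8*3) + 47)*938 = ((262 + 24) + 47)*938 = (286 + 47)*938 = 333*938 = 312354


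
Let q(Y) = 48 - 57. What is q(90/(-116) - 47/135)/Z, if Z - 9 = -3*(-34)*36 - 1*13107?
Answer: 3/3142 ≈ 0.00095481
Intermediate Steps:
Z = -9426 (Z = 9 + (-3*(-34)*36 - 1*13107) = 9 + (102*36 - 13107) = 9 + (3672 - 13107) = 9 - 9435 = -9426)
q(Y) = -9
q(90/(-116) - 47/135)/Z = -9/(-9426) = -9*(-1/9426) = 3/3142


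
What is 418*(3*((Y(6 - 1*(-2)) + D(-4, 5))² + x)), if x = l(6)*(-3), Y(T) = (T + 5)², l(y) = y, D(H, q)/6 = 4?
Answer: 46687674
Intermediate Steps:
D(H, q) = 24 (D(H, q) = 6*4 = 24)
Y(T) = (5 + T)²
x = -18 (x = 6*(-3) = -18)
418*(3*((Y(6 - 1*(-2)) + D(-4, 5))² + x)) = 418*(3*(((5 + (6 - 1*(-2)))² + 24)² - 18)) = 418*(3*(((5 + (6 + 2))² + 24)² - 18)) = 418*(3*(((5 + 8)² + 24)² - 18)) = 418*(3*((13² + 24)² - 18)) = 418*(3*((169 + 24)² - 18)) = 418*(3*(193² - 18)) = 418*(3*(37249 - 18)) = 418*(3*37231) = 418*111693 = 46687674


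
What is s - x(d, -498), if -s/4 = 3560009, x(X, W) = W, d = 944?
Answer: -14239538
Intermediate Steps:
s = -14240036 (s = -4*3560009 = -14240036)
s - x(d, -498) = -14240036 - 1*(-498) = -14240036 + 498 = -14239538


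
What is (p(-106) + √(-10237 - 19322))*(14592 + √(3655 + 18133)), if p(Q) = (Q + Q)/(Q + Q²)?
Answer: 2*(-2 + 105*I*√29559)*(7296 + √5447)/105 ≈ -280.75 + 2.5341e+6*I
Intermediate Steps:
p(Q) = 2*Q/(Q + Q²) (p(Q) = (2*Q)/(Q + Q²) = 2*Q/(Q + Q²))
(p(-106) + √(-10237 - 19322))*(14592 + √(3655 + 18133)) = (2/(1 - 106) + √(-10237 - 19322))*(14592 + √(3655 + 18133)) = (2/(-105) + √(-29559))*(14592 + √21788) = (2*(-1/105) + I*√29559)*(14592 + 2*√5447) = (-2/105 + I*√29559)*(14592 + 2*√5447) = (14592 + 2*√5447)*(-2/105 + I*√29559)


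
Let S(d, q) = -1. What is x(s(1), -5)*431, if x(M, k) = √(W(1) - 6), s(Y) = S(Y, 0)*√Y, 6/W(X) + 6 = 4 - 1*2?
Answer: 431*I*√30/2 ≈ 1180.3*I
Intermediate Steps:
W(X) = -3/2 (W(X) = 6/(-6 + (4 - 1*2)) = 6/(-6 + (4 - 2)) = 6/(-6 + 2) = 6/(-4) = 6*(-¼) = -3/2)
s(Y) = -√Y
x(M, k) = I*√30/2 (x(M, k) = √(-3/2 - 6) = √(-15/2) = I*√30/2)
x(s(1), -5)*431 = (I*√30/2)*431 = 431*I*√30/2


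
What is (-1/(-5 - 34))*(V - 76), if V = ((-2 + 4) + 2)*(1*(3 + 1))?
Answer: -20/13 ≈ -1.5385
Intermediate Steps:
V = 16 (V = (2 + 2)*(1*4) = 4*4 = 16)
(-1/(-5 - 34))*(V - 76) = (-1/(-5 - 34))*(16 - 76) = -1/(-39)*(-60) = -1*(-1/39)*(-60) = (1/39)*(-60) = -20/13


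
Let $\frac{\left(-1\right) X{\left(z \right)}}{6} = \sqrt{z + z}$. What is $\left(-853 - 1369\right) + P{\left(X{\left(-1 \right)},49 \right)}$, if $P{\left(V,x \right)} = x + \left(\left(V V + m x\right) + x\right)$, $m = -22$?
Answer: $-3274$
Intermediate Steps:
$X{\left(z \right)} = - 6 \sqrt{2} \sqrt{z}$ ($X{\left(z \right)} = - 6 \sqrt{z + z} = - 6 \sqrt{2 z} = - 6 \sqrt{2} \sqrt{z}$)
$P{\left(V,x \right)} = V^{2} - 20 x$ ($P{\left(V,x \right)} = x + \left(\left(V V - 22 x\right) + x\right) = x + \left(\left(V^{2} - 22 x\right) + x\right) = x + \left(V^{2} - 21 x\right) = V^{2} - 20 x$)
$\left(-853 - 1369\right) + P{\left(X{\left(-1 \right)},49 \right)} = \left(-853 - 1369\right) + \left(\left(- 6 \sqrt{2} \sqrt{-1}\right)^{2} - 980\right) = -2222 - \left(980 - \left(- 6 \sqrt{2} i\right)^{2}\right) = -2222 - \left(980 - \left(- 6 i \sqrt{2}\right)^{2}\right) = -2222 - 1052 = -3274$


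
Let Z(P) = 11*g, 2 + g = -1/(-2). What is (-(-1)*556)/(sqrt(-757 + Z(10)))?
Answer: -556*I*sqrt(3094)/1547 ≈ -19.991*I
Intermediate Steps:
g = -3/2 (g = -2 - 1/(-2) = -2 - 1*(-1/2) = -2 + 1/2 = -3/2 ≈ -1.5000)
Z(P) = -33/2 (Z(P) = 11*(-3/2) = -33/2)
(-(-1)*556)/(sqrt(-757 + Z(10))) = (-(-1)*556)/(sqrt(-757 - 33/2)) = (-1*(-556))/(sqrt(-1547/2)) = 556/((I*sqrt(3094)/2)) = 556*(-I*sqrt(3094)/1547) = -556*I*sqrt(3094)/1547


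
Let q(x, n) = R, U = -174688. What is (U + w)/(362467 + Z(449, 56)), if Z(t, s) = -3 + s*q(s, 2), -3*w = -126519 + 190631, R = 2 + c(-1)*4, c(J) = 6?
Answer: -36761/68235 ≈ -0.53874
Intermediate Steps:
R = 26 (R = 2 + 6*4 = 2 + 24 = 26)
w = -64112/3 (w = -(-126519 + 190631)/3 = -1/3*64112 = -64112/3 ≈ -21371.)
q(x, n) = 26
Z(t, s) = -3 + 26*s (Z(t, s) = -3 + s*26 = -3 + 26*s)
(U + w)/(362467 + Z(449, 56)) = (-174688 - 64112/3)/(362467 + (-3 + 26*56)) = -588176/(3*(362467 + (-3 + 1456))) = -588176/(3*(362467 + 1453)) = -588176/3/363920 = -588176/3*1/363920 = -36761/68235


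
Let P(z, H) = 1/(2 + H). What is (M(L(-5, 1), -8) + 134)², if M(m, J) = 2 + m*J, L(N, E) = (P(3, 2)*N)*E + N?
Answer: 34596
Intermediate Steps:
L(N, E) = N + E*N/4 (L(N, E) = (N/(2 + 2))*E + N = (N/4)*E + N = E*N/4 + N = N + E*N/4)
M(m, J) = 2 + J*m
(M(L(-5, 1), -8) + 134)² = ((2 - 2*(-5)*(4 + 1)) + 134)² = ((2 - 2*(-5)*5) + 134)² = ((2 - 8*(-25/4)) + 134)² = ((2 + 50) + 134)² = (52 + 134)² = 186² = 34596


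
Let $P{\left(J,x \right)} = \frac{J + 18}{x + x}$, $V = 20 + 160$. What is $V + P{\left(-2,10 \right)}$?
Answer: $\frac{904}{5} \approx 180.8$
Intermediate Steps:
$V = 180$
$P{\left(J,x \right)} = \frac{18 + J}{2 x}$
$V + P{\left(-2,10 \right)} = 180 + \frac{18 - 2}{2 \cdot 10} = 180 + \frac{1}{2} \cdot \frac{1}{10} \cdot 16 = 180 + \frac{4}{5} = \frac{904}{5}$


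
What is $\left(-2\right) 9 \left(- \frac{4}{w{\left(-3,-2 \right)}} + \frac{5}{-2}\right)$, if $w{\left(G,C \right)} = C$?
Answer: $9$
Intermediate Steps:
$\left(-2\right) 9 \left(- \frac{4}{w{\left(-3,-2 \right)}} + \frac{5}{-2}\right) = \left(-2\right) 9 \left(- \frac{4}{-2} + \frac{5}{-2}\right) = - 18 \left(\left(-4\right) \left(- \frac{1}{2}\right) + 5 \left(- \frac{1}{2}\right)\right) = - 18 \left(2 - \frac{5}{2}\right) = \left(-18\right) \left(- \frac{1}{2}\right) = 9$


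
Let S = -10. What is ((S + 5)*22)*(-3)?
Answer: 330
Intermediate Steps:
((S + 5)*22)*(-3) = ((-10 + 5)*22)*(-3) = -5*22*(-3) = -110*(-3) = 330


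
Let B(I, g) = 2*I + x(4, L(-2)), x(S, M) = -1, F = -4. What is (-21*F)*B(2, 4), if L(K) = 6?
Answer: 252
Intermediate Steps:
B(I, g) = -1 + 2*I (B(I, g) = 2*I - 1 = -1 + 2*I)
(-21*F)*B(2, 4) = (-21*(-4))*(-1 + 2*2) = 84*(-1 + 4) = 84*3 = 252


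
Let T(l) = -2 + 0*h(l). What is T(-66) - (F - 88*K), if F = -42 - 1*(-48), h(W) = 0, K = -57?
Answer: -5024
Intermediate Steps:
T(l) = -2 (T(l) = -2 + 0*0 = -2 + 0 = -2)
F = 6 (F = -42 + 48 = 6)
T(-66) - (F - 88*K) = -2 - (6 - 88*(-57)) = -2 - (6 + 5016) = -2 - 1*5022 = -2 - 5022 = -5024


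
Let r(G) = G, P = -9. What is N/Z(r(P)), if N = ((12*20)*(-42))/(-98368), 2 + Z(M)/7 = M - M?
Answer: -45/6148 ≈ -0.0073195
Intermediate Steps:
Z(M) = -14 (Z(M) = -14 + 7*(M - M) = -14 + 7*0 = -14 + 0 = -14)
N = 315/3074 (N = (240*(-42))*(-1/98368) = -10080*(-1/98368) = 315/3074 ≈ 0.10247)
N/Z(r(P)) = (315/3074)/(-14) = (315/3074)*(-1/14) = -45/6148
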